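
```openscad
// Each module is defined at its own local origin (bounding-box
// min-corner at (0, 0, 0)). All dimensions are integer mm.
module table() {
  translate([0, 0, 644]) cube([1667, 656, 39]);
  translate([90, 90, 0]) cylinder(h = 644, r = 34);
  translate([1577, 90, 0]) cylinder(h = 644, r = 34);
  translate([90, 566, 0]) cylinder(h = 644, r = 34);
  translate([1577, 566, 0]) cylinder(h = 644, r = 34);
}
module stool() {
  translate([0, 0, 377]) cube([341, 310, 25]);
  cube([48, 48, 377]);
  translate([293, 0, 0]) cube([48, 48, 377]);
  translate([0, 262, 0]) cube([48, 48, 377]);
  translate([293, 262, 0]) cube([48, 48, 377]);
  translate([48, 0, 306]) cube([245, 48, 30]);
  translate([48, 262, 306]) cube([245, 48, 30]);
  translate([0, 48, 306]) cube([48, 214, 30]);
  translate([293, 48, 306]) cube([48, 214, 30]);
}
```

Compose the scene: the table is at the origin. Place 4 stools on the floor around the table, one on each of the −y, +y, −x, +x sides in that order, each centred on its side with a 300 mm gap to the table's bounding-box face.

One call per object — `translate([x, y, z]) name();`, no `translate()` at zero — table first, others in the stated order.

table();
translate([663, -610, 0]) stool();
translate([663, 956, 0]) stool();
translate([-641, 173, 0]) stool();
translate([1967, 173, 0]) stool();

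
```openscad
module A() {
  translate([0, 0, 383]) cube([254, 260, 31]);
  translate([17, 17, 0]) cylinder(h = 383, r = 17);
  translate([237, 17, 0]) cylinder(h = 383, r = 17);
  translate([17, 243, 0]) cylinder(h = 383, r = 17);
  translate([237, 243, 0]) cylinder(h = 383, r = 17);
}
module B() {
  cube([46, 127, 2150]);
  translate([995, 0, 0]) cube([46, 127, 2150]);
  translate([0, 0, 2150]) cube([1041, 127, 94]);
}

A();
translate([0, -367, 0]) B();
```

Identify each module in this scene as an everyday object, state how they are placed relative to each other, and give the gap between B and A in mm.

The door frame's nearest face is 240 mm from the stool's −y face.

A is a stool. B is a door frame. The door frame is on the floor beside the stool on its −y side. The gap between the door frame and the stool is 240 mm.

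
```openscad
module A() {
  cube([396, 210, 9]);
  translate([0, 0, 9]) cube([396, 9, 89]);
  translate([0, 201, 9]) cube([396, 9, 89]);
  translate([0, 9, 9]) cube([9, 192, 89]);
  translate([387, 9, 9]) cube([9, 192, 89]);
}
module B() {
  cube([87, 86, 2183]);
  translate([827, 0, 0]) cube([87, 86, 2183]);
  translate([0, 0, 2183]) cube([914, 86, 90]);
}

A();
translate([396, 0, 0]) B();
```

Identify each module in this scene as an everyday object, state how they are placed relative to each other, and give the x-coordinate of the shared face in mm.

A is an open box. B is a door frame. The door frame is against the open box's +x side, with their −y faces flush. The x-coordinate of the shared face is 396 mm.

The open box's +x face and the door frame's −x face are both at x = 396 mm.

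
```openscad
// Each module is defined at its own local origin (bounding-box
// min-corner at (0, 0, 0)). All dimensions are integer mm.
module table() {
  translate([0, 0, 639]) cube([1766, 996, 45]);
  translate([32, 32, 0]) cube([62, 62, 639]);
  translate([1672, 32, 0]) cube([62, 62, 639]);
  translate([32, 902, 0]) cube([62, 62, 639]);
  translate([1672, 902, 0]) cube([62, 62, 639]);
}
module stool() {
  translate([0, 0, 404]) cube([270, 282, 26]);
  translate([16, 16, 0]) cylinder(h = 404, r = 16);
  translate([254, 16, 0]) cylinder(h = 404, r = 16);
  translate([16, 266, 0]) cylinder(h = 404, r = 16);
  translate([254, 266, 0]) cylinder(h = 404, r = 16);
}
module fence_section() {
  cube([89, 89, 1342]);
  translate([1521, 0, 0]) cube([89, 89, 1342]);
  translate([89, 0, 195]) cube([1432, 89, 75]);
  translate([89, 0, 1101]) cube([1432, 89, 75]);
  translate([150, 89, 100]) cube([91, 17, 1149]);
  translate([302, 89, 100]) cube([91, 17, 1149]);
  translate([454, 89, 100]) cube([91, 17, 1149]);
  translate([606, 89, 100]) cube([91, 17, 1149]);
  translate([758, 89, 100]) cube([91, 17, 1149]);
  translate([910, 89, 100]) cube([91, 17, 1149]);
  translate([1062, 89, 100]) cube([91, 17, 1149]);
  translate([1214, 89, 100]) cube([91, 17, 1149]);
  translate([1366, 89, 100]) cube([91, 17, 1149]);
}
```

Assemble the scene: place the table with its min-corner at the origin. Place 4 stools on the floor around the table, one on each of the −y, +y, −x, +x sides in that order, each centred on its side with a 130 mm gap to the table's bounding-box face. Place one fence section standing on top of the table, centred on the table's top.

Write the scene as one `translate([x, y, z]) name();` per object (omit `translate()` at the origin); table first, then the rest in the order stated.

table();
translate([748, -412, 0]) stool();
translate([748, 1126, 0]) stool();
translate([-400, 357, 0]) stool();
translate([1896, 357, 0]) stool();
translate([78, 445, 684]) fence_section();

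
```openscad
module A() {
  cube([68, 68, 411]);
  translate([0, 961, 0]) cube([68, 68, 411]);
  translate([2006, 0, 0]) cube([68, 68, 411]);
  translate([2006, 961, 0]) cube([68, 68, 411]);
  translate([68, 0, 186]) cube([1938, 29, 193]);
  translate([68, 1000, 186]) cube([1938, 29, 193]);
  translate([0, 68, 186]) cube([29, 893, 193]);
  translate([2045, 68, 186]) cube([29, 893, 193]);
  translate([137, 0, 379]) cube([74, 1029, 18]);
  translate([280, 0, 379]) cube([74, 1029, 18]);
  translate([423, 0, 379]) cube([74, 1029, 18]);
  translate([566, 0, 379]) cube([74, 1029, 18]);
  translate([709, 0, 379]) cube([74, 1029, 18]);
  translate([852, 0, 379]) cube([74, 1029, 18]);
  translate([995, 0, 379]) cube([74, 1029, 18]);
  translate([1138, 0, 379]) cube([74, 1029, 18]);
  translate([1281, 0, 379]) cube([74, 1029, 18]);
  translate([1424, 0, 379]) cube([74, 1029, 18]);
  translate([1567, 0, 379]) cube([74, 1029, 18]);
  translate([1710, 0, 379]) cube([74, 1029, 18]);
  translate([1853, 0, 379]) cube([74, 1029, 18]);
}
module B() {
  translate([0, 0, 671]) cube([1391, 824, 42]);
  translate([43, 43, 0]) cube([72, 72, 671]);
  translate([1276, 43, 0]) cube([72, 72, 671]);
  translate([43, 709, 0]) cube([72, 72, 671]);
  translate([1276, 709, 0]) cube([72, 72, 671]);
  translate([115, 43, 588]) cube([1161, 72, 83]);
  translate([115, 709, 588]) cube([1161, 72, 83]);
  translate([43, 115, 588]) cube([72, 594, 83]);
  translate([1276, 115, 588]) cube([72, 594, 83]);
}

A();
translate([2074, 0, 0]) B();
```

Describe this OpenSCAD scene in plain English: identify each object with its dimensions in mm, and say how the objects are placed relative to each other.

A is a bed frame 2074 mm long (x) by 1029 mm wide (y). Four 68×68 mm corner posts, 411 mm tall, at the corners of the footprint. Four rails of 29 mm thickness and 193 mm height run between adjacent posts with their undersides at z = 186 mm, their outer faces flush with the outside of the frame (the two x-running rails run between the posts' inner faces; the two y-running rails run between the posts' inner faces). 13 slats, each 74 mm wide (x) and 18 mm thick, lie across the top of the two x-running rails, running the full 1029 mm width of the frame in y; the slats are evenly spaced along x between the inner faces of the end posts with equal gaps (rounded down to the nearest mm) at the −x end and between each pair — any rounding remainder accumulates at the +x end.

B is a table: top 1391 mm (x) × 824 mm (y), 42 mm thick, upper face at z = 713 mm, on four 72×72 mm square legs, each inset 43 mm from the nearest pair of top edges, running from z = 0 to the bottom of the top. Four apron rails, 72 mm thick and 83 mm tall, run between adjacent legs with their top edges flush with the underside of the top and their outer faces flush with the legs' outer faces.

The table is against the bed frame's +x side, with their −y faces flush.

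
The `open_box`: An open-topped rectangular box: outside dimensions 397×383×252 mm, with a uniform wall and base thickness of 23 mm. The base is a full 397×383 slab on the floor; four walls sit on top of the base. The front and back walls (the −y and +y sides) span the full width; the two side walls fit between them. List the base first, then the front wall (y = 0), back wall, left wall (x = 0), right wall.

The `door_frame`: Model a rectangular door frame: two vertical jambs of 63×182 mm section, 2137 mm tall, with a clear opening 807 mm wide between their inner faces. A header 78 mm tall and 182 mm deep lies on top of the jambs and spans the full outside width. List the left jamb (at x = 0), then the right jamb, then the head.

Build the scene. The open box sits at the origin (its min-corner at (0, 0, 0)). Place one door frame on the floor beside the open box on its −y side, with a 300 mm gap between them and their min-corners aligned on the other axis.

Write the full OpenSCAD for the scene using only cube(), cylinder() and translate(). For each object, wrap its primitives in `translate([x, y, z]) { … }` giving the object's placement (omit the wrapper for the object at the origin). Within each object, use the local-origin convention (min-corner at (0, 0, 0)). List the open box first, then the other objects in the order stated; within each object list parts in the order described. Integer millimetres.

cube([397, 383, 23]);
translate([0, 0, 23]) cube([397, 23, 229]);
translate([0, 360, 23]) cube([397, 23, 229]);
translate([0, 23, 23]) cube([23, 337, 229]);
translate([374, 23, 23]) cube([23, 337, 229]);
translate([0, -482, 0]) {
  cube([63, 182, 2137]);
  translate([870, 0, 0]) cube([63, 182, 2137]);
  translate([0, 0, 2137]) cube([933, 182, 78]);
}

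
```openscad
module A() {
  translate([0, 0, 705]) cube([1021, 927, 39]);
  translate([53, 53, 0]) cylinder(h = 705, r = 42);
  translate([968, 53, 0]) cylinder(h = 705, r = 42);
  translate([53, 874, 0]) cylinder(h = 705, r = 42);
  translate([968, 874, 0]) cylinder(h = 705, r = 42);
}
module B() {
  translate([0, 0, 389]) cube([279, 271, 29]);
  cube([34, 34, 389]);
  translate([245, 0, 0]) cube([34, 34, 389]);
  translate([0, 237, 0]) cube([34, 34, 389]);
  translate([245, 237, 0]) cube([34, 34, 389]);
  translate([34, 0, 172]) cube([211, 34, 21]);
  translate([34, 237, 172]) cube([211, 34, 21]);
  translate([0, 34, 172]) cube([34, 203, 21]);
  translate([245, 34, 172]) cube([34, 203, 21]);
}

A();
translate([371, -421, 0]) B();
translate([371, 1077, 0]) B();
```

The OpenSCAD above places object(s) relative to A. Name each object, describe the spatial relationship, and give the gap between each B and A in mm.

Each stool's nearest face is 150 mm from the table's bounding box.

A is a table. B is a stool. Two stools sit around the table at the −y, +y sides. The gap between each stool and the table is 150 mm.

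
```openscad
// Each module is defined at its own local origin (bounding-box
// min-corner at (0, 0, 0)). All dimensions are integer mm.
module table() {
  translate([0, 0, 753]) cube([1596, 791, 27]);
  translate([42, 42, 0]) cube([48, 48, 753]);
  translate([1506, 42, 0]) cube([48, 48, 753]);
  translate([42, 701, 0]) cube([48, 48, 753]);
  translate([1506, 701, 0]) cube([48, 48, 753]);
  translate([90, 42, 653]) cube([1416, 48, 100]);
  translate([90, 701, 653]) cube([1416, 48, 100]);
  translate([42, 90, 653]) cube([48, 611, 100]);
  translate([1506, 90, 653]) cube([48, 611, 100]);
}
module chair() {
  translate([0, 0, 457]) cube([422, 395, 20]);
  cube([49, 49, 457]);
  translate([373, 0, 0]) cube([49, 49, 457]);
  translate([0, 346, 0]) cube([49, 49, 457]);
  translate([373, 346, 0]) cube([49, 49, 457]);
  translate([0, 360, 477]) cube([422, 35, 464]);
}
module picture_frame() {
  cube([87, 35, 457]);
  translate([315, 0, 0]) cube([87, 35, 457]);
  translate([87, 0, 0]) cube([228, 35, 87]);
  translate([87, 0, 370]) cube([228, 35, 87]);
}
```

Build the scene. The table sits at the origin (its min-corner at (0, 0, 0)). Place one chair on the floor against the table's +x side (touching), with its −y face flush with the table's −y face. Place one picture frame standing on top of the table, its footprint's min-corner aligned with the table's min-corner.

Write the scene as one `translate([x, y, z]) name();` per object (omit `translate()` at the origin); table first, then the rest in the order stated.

table();
translate([1596, 0, 0]) chair();
translate([0, 0, 780]) picture_frame();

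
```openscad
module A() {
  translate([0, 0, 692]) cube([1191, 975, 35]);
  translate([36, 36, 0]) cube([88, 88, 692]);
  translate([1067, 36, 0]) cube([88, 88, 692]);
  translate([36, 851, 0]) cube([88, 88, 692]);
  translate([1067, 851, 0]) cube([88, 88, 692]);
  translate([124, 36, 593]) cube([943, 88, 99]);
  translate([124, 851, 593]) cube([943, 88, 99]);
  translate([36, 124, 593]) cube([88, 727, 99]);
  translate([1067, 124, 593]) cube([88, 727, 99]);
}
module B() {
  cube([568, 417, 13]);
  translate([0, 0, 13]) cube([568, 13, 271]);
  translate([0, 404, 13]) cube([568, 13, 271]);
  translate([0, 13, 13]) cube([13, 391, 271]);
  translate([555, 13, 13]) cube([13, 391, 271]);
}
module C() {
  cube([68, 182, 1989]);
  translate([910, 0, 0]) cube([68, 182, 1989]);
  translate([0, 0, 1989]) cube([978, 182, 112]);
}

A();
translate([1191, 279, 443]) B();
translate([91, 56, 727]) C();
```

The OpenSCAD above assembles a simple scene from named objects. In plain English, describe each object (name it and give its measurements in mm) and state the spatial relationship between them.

A is a rectangular dining table. The top is 1191×975×35 mm with its upper surface at z = 727 mm. It stands on four 88×88 mm square legs, each inset 36 mm from the nearest pair of top edges, running from the floor to the underside of the top. Four apron rails, 88 mm thick and 99 mm tall, run between adjacent legs with their top edges flush with the underside of the top and their outer faces flush with the legs' outer faces.

B is an open-topped rectangular box: outside dimensions 568×417×284 mm, with a uniform wall and base thickness of 13 mm. The base is a full 568×417 slab on the floor; four walls sit on top of the base. The front and back walls (the −y and +y sides) span the full width; the two side walls fit between them.

C is a rectangular door frame: two vertical jambs of 68×182 mm section, 1989 mm tall, with a clear opening 842 mm wide between their inner faces. A header 112 mm tall and 182 mm deep lies on top of the jambs and spans the full outside width.

The open box is beside the table with their tops flush at z = 727. The door frame is on top of the table.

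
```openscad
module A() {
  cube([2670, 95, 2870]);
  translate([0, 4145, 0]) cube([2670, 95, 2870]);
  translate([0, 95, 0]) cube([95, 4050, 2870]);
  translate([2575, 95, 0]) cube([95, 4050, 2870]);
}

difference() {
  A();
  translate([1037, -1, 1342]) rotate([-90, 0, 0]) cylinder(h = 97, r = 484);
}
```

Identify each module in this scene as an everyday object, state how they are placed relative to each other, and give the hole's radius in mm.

The subtracted cylinder has r = 484 mm.

A is a house frame. The house frame has a circular hole through its front wall. The hole's radius is 484 mm.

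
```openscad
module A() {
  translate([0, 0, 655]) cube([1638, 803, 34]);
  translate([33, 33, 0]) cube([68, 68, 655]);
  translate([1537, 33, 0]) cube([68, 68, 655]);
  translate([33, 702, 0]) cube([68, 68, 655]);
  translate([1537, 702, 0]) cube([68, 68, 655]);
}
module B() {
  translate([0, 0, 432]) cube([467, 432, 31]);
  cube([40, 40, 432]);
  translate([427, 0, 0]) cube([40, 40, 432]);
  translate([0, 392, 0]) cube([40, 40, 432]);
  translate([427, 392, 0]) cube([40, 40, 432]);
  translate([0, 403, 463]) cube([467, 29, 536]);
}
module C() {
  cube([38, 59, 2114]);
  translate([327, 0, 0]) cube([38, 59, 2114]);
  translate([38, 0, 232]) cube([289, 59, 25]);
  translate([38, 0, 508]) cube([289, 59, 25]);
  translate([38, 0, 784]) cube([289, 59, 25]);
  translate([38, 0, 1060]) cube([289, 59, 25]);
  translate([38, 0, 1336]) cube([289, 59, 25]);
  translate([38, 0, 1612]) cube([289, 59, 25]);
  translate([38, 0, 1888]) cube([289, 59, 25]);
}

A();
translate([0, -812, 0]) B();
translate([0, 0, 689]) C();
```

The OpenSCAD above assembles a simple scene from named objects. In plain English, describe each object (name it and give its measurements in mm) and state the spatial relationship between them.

A is a table: top 1638 mm (x) × 803 mm (y), 34 mm thick, upper face at z = 689 mm, on four 68×68 mm square legs, each inset 33 mm from the nearest pair of top edges, running from z = 0 to the bottom of the top.

B is a chair: 467×432 mm seat, 31 mm thick, top at z = 463 mm, on four 40 mm square corner legs flush with the seat edges. A 29 mm thick backrest slab spans the full seat width, extending 536 mm above the seat top, its back face flush with the seat's +y edge.

C is a straight ladder. Two 38×59 mm vertical rails, 2114 mm tall, stand 365 mm apart (outside-to-outside) with their front faces coplanar on the −y side. 7 rungs, each 59 mm deep and 25 mm tall, span between the inner faces of the rails, front faces flush with the rails. The lowest rung's underside is at z = 232 mm and rungs are spaced 276 mm apart (underside to underside).

The chair is on the floor beside the table on its −y side. The ladder is on top of the table.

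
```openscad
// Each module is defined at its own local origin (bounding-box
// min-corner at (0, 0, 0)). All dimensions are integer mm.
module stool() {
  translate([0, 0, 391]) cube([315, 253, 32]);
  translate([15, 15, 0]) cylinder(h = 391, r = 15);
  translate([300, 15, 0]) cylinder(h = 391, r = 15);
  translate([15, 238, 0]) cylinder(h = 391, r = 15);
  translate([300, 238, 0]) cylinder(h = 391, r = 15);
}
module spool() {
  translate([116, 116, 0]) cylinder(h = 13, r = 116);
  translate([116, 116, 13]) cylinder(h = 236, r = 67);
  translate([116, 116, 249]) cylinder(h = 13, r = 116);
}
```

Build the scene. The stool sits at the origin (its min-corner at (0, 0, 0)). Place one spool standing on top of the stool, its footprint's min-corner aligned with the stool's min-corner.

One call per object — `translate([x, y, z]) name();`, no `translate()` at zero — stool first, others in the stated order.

stool();
translate([0, 0, 423]) spool();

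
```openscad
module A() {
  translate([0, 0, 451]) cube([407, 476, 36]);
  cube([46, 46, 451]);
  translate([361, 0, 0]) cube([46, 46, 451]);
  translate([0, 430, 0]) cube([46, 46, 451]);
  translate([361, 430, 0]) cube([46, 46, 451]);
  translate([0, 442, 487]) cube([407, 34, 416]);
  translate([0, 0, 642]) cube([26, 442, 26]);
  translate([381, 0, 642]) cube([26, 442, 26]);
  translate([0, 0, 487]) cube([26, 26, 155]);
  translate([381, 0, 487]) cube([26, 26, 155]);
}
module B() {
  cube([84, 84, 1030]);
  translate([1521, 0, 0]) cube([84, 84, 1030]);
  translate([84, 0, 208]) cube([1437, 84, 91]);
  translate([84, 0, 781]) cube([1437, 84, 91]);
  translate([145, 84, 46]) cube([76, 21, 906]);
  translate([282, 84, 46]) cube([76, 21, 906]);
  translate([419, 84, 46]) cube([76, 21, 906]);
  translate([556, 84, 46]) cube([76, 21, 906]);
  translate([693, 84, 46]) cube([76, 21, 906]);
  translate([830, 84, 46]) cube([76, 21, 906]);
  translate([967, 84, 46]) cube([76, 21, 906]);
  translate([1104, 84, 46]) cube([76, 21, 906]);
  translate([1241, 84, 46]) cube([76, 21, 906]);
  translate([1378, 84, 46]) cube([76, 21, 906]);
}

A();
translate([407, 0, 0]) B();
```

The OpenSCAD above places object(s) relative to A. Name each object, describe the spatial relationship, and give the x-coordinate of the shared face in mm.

A is a chair. B is a fence section. The fence section is against the chair's +x side, with their −y faces flush. The x-coordinate of the shared face is 407 mm.

The chair's +x face and the fence section's −x face are both at x = 407 mm.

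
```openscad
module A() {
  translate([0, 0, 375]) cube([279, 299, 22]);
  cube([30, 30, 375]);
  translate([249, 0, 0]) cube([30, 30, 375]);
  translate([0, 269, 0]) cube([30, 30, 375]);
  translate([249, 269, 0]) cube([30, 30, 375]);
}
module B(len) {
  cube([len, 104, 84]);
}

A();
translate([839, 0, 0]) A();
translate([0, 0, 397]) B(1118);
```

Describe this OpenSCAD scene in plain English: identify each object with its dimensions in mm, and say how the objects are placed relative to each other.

A is a four-legged stool. The seat is a 279×299×22 mm slab whose top surface is at z = 397 mm; four square legs, each 30×30 mm in cross-section, run from the floor (z = 0) to the underside of the seat, each flush with a corner of the seat.

B is a rectangular beam 1118 mm long (x), 104 mm deep (y), 84 mm thick (z).

The beam spans the tops of two stools placed 560 mm apart, resting at z = 397 mm.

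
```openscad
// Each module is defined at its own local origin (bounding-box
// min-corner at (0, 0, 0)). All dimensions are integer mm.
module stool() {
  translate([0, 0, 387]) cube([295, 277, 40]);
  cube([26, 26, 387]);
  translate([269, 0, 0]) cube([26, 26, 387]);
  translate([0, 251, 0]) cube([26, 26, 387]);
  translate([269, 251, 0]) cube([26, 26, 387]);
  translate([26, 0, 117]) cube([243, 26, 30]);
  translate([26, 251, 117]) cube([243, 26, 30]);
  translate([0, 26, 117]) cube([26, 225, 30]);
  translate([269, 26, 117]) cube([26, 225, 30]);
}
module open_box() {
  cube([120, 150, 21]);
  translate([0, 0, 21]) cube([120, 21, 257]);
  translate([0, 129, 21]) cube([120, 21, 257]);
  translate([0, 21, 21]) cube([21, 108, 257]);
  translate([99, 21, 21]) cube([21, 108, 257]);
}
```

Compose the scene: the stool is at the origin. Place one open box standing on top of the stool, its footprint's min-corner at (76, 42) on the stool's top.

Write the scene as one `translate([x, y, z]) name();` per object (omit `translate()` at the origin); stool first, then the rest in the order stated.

stool();
translate([76, 42, 427]) open_box();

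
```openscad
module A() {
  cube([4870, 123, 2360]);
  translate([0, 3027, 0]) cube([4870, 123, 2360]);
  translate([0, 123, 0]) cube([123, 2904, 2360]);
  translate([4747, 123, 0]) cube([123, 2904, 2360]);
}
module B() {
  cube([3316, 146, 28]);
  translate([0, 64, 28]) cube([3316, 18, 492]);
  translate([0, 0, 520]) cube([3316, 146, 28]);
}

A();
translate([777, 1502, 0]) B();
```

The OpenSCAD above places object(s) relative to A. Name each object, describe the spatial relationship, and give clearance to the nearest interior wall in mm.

A is a house frame. B is an I-beam. The I-beam sits inside the house frame, centred. The clearance to the nearest interior wall is 654 mm.

Clearances: x = 654, y = 1379; minimum 654 mm.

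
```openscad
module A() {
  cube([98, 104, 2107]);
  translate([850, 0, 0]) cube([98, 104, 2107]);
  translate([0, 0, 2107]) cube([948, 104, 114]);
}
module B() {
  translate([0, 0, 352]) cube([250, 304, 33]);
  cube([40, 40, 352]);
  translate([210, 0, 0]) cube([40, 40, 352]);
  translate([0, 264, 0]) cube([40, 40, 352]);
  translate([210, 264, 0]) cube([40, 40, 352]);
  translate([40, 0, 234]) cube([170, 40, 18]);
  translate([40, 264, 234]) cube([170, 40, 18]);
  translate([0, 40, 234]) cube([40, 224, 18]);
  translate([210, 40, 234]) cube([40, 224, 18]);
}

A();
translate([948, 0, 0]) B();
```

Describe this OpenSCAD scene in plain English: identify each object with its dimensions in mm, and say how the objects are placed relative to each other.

A is a door frame. The clear opening is 752 mm wide and 2107 mm high. Two 98 mm wide jambs, 104 mm deep, stand either side of the opening from the floor to the top of the opening. A 114 mm thick head sits across the top of both jambs, spanning the full outside width of the frame.

B is a simple wooden stool: a rectangular seat 250 mm (x) by 304 mm (y), 33 mm thick, top face at z = 385 mm, on four square legs, each 40×40 mm in cross-section. The legs rest on z = 0, each flush with a corner of the seat. Four stretchers, 40 mm wide and 18 mm tall, connect adjacent legs with their undersides at z = 234 mm, each running between the inner faces of the legs it joins and aligned with the legs' outer faces on the other axis.

The stool is against the door frame's +x side, with their −y faces flush.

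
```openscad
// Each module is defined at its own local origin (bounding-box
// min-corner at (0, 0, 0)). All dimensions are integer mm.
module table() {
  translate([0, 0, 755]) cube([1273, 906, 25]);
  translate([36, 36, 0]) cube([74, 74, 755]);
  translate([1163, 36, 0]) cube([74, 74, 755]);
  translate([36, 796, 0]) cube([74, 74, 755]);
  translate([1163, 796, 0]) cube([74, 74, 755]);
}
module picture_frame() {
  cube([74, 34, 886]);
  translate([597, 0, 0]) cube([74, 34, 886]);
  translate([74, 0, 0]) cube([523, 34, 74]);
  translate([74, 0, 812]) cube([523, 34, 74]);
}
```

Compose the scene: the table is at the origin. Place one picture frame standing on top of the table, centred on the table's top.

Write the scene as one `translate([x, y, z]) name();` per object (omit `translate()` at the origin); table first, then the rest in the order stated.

table();
translate([301, 436, 780]) picture_frame();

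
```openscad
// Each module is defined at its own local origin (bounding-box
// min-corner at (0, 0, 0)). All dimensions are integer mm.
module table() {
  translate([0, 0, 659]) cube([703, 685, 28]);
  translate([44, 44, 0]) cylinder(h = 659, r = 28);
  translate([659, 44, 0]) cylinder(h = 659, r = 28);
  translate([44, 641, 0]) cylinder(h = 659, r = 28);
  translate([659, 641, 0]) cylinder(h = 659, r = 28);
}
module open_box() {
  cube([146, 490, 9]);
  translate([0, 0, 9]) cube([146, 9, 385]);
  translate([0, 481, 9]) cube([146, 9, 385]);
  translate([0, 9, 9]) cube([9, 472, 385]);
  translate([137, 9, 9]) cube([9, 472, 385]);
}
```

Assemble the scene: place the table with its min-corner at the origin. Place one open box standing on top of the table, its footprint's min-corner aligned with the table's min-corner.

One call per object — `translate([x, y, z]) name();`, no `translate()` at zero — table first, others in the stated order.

table();
translate([0, 0, 687]) open_box();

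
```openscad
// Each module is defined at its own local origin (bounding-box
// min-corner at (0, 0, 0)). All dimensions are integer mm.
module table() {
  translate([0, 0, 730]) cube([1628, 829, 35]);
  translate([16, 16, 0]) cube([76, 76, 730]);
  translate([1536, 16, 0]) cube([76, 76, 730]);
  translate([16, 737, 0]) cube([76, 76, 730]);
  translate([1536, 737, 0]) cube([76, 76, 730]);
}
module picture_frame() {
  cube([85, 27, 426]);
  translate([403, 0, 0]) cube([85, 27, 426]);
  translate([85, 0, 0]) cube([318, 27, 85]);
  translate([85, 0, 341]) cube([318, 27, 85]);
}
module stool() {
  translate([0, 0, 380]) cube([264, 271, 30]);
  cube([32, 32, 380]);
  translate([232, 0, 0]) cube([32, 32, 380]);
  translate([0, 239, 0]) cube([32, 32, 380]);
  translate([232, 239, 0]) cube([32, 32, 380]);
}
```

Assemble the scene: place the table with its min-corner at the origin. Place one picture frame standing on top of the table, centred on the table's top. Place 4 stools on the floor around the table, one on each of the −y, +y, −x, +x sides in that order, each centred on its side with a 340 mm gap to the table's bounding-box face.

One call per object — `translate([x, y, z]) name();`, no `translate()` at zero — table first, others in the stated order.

table();
translate([570, 401, 765]) picture_frame();
translate([682, -611, 0]) stool();
translate([682, 1169, 0]) stool();
translate([-604, 279, 0]) stool();
translate([1968, 279, 0]) stool();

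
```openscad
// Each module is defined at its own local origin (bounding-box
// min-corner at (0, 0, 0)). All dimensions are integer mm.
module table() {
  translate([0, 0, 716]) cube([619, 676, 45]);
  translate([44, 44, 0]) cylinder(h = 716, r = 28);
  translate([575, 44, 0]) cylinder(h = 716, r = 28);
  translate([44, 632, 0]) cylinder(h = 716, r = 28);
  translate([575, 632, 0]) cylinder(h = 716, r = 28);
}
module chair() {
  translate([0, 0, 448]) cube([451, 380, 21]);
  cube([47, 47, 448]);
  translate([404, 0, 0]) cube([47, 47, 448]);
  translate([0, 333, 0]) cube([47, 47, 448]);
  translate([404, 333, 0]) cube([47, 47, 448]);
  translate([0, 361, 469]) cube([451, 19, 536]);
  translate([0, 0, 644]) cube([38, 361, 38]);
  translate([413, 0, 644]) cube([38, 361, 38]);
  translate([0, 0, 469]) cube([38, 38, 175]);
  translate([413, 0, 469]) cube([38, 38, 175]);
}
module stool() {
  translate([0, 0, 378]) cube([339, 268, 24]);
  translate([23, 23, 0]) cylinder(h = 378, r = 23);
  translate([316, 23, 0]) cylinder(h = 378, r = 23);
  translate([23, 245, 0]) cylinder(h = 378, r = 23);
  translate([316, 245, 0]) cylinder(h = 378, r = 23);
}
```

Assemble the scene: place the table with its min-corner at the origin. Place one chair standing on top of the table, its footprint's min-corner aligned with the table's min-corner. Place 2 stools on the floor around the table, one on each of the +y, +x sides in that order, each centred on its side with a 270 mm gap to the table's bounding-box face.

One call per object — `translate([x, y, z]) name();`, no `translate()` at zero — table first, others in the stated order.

table();
translate([0, 0, 761]) chair();
translate([140, 946, 0]) stool();
translate([889, 204, 0]) stool();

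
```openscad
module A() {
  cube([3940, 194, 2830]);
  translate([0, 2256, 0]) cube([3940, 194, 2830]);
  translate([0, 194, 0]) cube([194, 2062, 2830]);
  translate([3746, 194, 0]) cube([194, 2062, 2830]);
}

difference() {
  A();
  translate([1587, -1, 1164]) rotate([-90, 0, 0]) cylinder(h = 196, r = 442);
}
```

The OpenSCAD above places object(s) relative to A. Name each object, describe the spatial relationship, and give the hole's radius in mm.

A is a house frame. The house frame has a circular hole through its front wall. The hole's radius is 442 mm.

The subtracted cylinder has r = 442 mm.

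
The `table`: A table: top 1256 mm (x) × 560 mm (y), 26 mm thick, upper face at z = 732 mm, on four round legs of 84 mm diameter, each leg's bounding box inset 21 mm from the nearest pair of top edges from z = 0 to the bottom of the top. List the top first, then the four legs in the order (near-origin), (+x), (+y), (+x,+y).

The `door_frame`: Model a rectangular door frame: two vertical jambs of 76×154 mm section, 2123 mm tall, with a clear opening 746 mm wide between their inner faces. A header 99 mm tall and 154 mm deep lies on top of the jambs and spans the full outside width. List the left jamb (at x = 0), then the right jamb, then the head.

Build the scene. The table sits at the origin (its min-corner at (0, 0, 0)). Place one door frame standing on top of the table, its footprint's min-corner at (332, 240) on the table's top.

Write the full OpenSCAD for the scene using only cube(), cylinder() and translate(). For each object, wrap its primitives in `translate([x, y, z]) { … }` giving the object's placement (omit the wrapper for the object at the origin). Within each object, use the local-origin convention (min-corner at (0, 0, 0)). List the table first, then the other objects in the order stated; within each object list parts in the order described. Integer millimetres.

translate([0, 0, 706]) cube([1256, 560, 26]);
translate([63, 63, 0]) cylinder(h = 706, r = 42);
translate([1193, 63, 0]) cylinder(h = 706, r = 42);
translate([63, 497, 0]) cylinder(h = 706, r = 42);
translate([1193, 497, 0]) cylinder(h = 706, r = 42);
translate([332, 240, 732]) {
  cube([76, 154, 2123]);
  translate([822, 0, 0]) cube([76, 154, 2123]);
  translate([0, 0, 2123]) cube([898, 154, 99]);
}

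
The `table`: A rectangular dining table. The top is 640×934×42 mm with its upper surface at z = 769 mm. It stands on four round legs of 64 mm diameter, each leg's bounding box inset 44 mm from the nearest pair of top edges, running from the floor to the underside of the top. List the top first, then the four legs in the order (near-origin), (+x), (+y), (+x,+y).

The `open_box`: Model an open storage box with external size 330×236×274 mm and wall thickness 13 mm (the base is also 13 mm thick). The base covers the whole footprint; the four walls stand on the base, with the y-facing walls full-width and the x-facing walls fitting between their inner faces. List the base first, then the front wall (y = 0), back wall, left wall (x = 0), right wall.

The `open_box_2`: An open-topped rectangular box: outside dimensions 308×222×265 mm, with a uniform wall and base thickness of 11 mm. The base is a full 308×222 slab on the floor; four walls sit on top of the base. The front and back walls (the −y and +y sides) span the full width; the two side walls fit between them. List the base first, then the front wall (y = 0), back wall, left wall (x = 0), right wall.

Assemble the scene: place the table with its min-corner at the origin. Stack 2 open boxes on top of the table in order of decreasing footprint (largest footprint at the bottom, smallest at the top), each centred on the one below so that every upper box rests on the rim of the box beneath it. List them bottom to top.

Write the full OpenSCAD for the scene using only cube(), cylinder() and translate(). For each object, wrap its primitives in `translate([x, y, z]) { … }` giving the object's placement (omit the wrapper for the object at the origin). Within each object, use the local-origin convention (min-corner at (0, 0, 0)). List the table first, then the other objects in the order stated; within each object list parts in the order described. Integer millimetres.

translate([0, 0, 727]) cube([640, 934, 42]);
translate([76, 76, 0]) cylinder(h = 727, r = 32);
translate([564, 76, 0]) cylinder(h = 727, r = 32);
translate([76, 858, 0]) cylinder(h = 727, r = 32);
translate([564, 858, 0]) cylinder(h = 727, r = 32);
translate([155, 349, 769]) {
  cube([330, 236, 13]);
  translate([0, 0, 13]) cube([330, 13, 261]);
  translate([0, 223, 13]) cube([330, 13, 261]);
  translate([0, 13, 13]) cube([13, 210, 261]);
  translate([317, 13, 13]) cube([13, 210, 261]);
}
translate([166, 356, 1043]) {
  cube([308, 222, 11]);
  translate([0, 0, 11]) cube([308, 11, 254]);
  translate([0, 211, 11]) cube([308, 11, 254]);
  translate([0, 11, 11]) cube([11, 200, 254]);
  translate([297, 11, 11]) cube([11, 200, 254]);
}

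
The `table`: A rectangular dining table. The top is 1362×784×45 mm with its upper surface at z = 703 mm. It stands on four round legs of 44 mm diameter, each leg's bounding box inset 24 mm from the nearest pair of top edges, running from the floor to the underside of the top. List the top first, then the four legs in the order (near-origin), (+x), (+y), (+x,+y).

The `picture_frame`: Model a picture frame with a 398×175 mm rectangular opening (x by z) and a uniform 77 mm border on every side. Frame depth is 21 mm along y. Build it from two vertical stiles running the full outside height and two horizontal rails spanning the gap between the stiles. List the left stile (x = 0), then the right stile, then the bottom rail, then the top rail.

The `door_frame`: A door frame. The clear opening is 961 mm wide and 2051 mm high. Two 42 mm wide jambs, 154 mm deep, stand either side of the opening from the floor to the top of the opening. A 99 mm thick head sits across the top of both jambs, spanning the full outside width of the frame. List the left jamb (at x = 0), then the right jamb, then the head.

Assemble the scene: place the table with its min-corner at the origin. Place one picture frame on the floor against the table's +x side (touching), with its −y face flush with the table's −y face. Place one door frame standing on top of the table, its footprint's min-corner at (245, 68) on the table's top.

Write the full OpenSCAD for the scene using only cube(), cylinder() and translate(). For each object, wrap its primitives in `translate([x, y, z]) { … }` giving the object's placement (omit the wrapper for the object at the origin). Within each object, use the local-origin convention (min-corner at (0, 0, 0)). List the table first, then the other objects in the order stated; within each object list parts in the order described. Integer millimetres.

translate([0, 0, 658]) cube([1362, 784, 45]);
translate([46, 46, 0]) cylinder(h = 658, r = 22);
translate([1316, 46, 0]) cylinder(h = 658, r = 22);
translate([46, 738, 0]) cylinder(h = 658, r = 22);
translate([1316, 738, 0]) cylinder(h = 658, r = 22);
translate([1362, 0, 0]) {
  cube([77, 21, 329]);
  translate([475, 0, 0]) cube([77, 21, 329]);
  translate([77, 0, 0]) cube([398, 21, 77]);
  translate([77, 0, 252]) cube([398, 21, 77]);
}
translate([245, 68, 703]) {
  cube([42, 154, 2051]);
  translate([1003, 0, 0]) cube([42, 154, 2051]);
  translate([0, 0, 2051]) cube([1045, 154, 99]);
}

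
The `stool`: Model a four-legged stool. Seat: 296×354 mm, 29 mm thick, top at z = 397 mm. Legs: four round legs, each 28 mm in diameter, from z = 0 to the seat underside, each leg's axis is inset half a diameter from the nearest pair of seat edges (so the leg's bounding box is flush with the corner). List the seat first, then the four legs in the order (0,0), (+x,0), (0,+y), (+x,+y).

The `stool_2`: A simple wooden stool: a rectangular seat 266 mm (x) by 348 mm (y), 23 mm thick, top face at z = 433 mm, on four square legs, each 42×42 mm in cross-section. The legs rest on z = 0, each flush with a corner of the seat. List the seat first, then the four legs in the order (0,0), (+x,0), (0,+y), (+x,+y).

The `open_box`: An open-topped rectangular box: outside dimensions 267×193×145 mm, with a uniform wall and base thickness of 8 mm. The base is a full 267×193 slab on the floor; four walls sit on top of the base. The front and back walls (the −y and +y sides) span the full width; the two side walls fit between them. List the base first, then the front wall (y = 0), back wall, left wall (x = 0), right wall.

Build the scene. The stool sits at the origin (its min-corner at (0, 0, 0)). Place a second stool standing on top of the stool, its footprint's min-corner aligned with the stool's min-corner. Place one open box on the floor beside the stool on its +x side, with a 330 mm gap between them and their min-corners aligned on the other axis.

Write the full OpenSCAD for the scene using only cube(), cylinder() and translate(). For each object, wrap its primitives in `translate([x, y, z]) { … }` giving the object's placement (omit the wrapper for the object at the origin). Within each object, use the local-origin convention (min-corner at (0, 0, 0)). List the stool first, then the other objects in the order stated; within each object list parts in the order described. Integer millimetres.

translate([0, 0, 368]) cube([296, 354, 29]);
translate([14, 14, 0]) cylinder(h = 368, r = 14);
translate([282, 14, 0]) cylinder(h = 368, r = 14);
translate([14, 340, 0]) cylinder(h = 368, r = 14);
translate([282, 340, 0]) cylinder(h = 368, r = 14);
translate([0, 0, 397]) {
  translate([0, 0, 410]) cube([266, 348, 23]);
  cube([42, 42, 410]);
  translate([224, 0, 0]) cube([42, 42, 410]);
  translate([0, 306, 0]) cube([42, 42, 410]);
  translate([224, 306, 0]) cube([42, 42, 410]);
}
translate([626, 0, 0]) {
  cube([267, 193, 8]);
  translate([0, 0, 8]) cube([267, 8, 137]);
  translate([0, 185, 8]) cube([267, 8, 137]);
  translate([0, 8, 8]) cube([8, 177, 137]);
  translate([259, 8, 8]) cube([8, 177, 137]);
}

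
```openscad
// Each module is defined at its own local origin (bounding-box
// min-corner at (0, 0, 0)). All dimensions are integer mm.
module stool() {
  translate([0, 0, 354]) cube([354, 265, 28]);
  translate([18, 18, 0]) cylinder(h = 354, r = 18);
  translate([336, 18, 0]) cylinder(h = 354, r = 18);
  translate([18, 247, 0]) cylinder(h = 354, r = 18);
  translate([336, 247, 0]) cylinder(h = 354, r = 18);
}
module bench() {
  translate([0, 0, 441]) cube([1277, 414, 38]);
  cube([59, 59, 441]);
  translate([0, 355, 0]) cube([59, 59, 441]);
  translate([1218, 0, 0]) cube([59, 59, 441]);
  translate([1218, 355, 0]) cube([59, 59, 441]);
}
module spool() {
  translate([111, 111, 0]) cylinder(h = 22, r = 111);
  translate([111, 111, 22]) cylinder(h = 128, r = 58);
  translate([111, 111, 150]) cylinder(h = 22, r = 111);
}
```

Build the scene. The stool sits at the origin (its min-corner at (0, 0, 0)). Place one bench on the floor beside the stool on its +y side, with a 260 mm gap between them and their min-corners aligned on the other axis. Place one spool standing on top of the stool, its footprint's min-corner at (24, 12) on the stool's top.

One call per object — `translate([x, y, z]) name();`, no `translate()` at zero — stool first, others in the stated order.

stool();
translate([0, 525, 0]) bench();
translate([24, 12, 382]) spool();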